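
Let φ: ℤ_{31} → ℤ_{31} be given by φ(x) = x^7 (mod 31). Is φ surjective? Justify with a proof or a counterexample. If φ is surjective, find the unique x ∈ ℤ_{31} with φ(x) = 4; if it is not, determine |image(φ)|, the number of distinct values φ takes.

Since 31 is prime, the nonzero elements of ℤ_{31} form a cyclic group of order 30.
As gcd(7, 30) = 1, raising to the 7th power is a bijection on this group: if s^7 ≡ t^7 then (st^{−1})^7 = 1, and the only element of order dividing gcd(7, 30) = 1 is 1, so s = t.
With φ(0) = 0 this makes φ injective on all of ℤ_{31}, hence bijective (finite equal-size domain and codomain). In particular φ is surjective.
Since φ is surjective, we find the preimage of 4. The inverse of x ↦ x^7 on (ℤ_{31})^× is x ↦ x^13, because 7·13 = 91 = 3·30 + 1 ≡ 1 (mod 30) and x^{30} = 1 for x ≠ 0 (Fermat). So φ⁻¹(4) = 4^13 mod 31.
Repeated squaring mod 31: 4^1 ≡ 4, 4^2 ≡ 4² = 16, 4^4 ≡ 16² = 256 ≡ 8, 4^8 ≡ 8² = 64 ≡ 2. Since 13 = 8 + 4 + 1, 4^13 ≡ 2·8·4: 2·8 = 16, then 16·4 = 64 ≡ 2. So 4^13 ≡ 2 (mod 31).
Hence φ⁻¹(4) = 2.

2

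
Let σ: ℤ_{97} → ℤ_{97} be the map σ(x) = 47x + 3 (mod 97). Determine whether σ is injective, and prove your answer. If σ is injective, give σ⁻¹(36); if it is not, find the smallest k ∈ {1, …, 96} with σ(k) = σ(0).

If σ(u) = σ(v), then 47u ≡ 47v (mod 97). Because gcd(47, 97) = 1, we may cancel 47 to get u ≡ v (mod 97).
Therefore σ is injective.
We now compute 47⁻¹ mod 97 explicitly. Euclid's algorithm: 97 = 2·47 + 3, 47 = 15·3 + 2, 3 = 1·2 + 1; back-substituting gives 1 = 64·47 − 31·97, so 47⁻¹ ≡ 64 (mod 97).
Since σ is injective, we find σ⁻¹(36): we need 47x ≡ 36 − 3 ≡ 33 (mod 97). Using 47⁻¹ = 64: x ≡ 64·33 = 2112 = 21·97 + 75, so x = 75.
Check: σ(75) = 47·75 + 3 = 3528 = 36·97 + 36 ≡ 36 (mod 97).

75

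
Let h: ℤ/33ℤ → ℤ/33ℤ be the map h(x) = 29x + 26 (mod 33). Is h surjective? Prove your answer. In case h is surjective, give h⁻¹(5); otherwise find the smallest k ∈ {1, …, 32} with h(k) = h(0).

Since gcd(29, 33) = 1, 29 is invertible modulo 33. Euclid's algorithm: 33 = 1·29 + 4, 29 = 7·4 + 1; back-substituting gives 1 = 8·29 − 7·33, so 29⁻¹ ≡ 8 (mod 33).
Then y ↦ 8(y − 26) is a two-sided inverse to h, so every y ∈ ℤ/33ℤ has a preimage.
Hence h is surjective.
Since h is surjective, we find h⁻¹(5): we need 29x ≡ 5 − 26 ≡ 12 (mod 33). Using 29⁻¹ = 8: x ≡ 8·12 = 96 = 2·33 + 30, so x = 30.
Check: h(30) = 29·30 + 26 = 896 = 27·33 + 5 ≡ 5 (mod 33).

30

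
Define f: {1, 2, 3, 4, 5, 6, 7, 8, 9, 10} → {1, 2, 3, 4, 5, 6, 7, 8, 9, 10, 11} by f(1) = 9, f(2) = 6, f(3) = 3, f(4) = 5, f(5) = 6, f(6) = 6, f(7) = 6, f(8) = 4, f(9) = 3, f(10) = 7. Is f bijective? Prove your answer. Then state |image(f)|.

f(2) = 6 = f(5) with 2 ≠ 5, so f is not injective, hence not bijective.
The image of f is {3, 4, 5, 6, 7, 9}, which has 6 elements.

6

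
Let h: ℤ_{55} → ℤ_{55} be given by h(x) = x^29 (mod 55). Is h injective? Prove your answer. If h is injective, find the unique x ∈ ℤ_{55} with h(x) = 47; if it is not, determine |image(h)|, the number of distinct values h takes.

37

Computing x^29 mod 55 for each x (by repeated squaring, reducing mod 55 at every step), the values h(0), h(1), …, h(54) are: 0, 1, 17, 48, 14, 20, 46, 52, 18, 49, 10, 11, 12, 28, 4, 25, 31, 2, 8, 29, 5, 21, 22, 23, 39, 15, 36, 42, 13, 19, 40, 16, 32, 33, 34, 50, 26, 47, 53, 24, 30, 51, 27, 43, 44, 45, 6, 37, 3, 9, 35, 41, 7, 38, 54.
Every element of ℤ_{55} appears exactly once in this list, so h is a bijection, and in particular injective.
Since h is injective, we read off the preimage of 47 from the same table: h(37) = 47, so h⁻¹(47) = 37.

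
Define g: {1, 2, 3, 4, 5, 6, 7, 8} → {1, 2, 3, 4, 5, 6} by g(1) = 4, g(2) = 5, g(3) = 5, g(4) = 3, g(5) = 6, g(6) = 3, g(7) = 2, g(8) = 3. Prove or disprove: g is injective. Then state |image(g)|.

g(2) = 5 = g(3) with 2 ≠ 3, so g is not injective.
The image of g is {2, 3, 4, 5, 6}, which has 5 elements.

5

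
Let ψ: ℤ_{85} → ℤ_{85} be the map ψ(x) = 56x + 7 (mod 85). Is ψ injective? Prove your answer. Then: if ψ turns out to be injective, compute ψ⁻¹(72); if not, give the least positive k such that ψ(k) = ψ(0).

30

Suppose ψ(x_1) = ψ(x_2) in ℤ_{85}. Then 56x_1 + 7 ≡ 56x_2 + 7 (mod 85), thus 56(x_1 − x_2) ≡ 0 (mod 85).
Since gcd(56, 85) = 1, 56 is invertible modulo 85, thus x_1 − x_2 ≡ 0 (mod 85), i.e. x_1 = x_2.
Thus ψ is injective.
We now compute 56⁻¹ mod 85 explicitly. Euclid's algorithm: 85 = 1·56 + 29, 56 = 1·29 + 27, 29 = 1·27 + 2, 27 = 13·2 + 1; back-substituting gives 1 = 41·56 − 27·85, so 56⁻¹ ≡ 41 (mod 85).
Since ψ is injective, we compute ψ⁻¹(72): solve 56x + 7 ≡ 72 (mod 85), i.e. 56x ≡ 65 (mod 85).
Multiplying by 56⁻¹ = 41 gives x ≡ 41·65 = 2665 = 31·85 + 30 ≡ 30 (mod 85).
Check: ψ(30) = 56·30 + 7 = 1687 = 19·85 + 72 ≡ 72 (mod 85).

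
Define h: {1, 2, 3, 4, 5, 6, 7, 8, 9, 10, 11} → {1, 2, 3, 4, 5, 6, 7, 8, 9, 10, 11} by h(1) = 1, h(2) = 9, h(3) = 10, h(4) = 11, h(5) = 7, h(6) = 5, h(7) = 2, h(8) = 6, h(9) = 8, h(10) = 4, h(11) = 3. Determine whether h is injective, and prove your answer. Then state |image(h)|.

The values h(1), …, h(11) are 1, 9, 10, 11, 7, 5, 2, 6, 8, 4, 3 — all distinct.
So h(u) = h(v) only when u = v, and h is injective.
The image of h is {1, 2, 3, 4, 5, 6, 7, 8, 9, 10, 11}, which has 11 elements.

11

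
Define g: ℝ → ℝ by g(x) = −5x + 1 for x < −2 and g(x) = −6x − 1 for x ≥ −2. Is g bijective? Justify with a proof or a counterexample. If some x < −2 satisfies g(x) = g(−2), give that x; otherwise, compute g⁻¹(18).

-17/5

Both pieces are strictly decreasing (slopes −5 and −6), so each is injective on its own interval.
The left piece maps (−∞, −2) onto (11, ∞); the right piece maps [−2, ∞) onto (−∞, 11].
Since 11 = 11, the images partition ℝ: g is injective and surjective, hence bijective.
Because the two images are disjoint, no x < −2 has g(x) = g(−2), so we compute g⁻¹(18): 18 lies in (11, ∞), so solve −5x + 1 = 18: x = (18 − 1)/(−5) = −17/5.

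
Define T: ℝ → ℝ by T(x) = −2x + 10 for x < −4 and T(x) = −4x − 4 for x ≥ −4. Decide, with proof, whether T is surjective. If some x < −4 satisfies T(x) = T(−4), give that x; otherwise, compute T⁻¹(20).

Both pieces are strictly decreasing (slopes −2 and −4), so each is injective on its own interval.
The left piece maps (−∞, −4) onto (18, ∞); the right piece maps [−4, ∞) onto (−∞, 12].
The union (18, ∞) ∪ (−∞, 12] omits the interval between 18 and 12; in particular 18 has no preimage. So T is not surjective.
Because the two images are disjoint, no x < −4 has T(x) = T(−4), so we compute T⁻¹(20): 20 lies in (18, ∞), so solve −2x + 10 = 20: x = (20 − 10)/(−2) = −5.

-5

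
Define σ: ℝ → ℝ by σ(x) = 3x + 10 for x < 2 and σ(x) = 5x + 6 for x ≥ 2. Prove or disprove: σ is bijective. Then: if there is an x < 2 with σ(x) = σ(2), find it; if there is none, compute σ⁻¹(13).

1

Both pieces are strictly increasing (slopes 3 and 5), so each is injective on its own interval.
The left piece maps (−∞, 2) onto (−∞, 16); the right piece maps [2, ∞) onto [16, ∞).
Since 16 = 16, the images partition ℝ: σ is injective and surjective, hence bijective.
Because the two images are disjoint, no x < 2 has σ(x) = σ(2), so we compute σ⁻¹(13): 13 lies in (−∞, 16), so solve 3x + 10 = 13: x = (13 − 10)/3 = 1.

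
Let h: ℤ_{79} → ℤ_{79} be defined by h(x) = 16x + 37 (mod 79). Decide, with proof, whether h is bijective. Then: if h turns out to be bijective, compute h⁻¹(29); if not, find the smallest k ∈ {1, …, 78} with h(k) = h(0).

Suppose h(a) = h(b) in ℤ_{79}. Then 16a + 37 ≡ 16b + 37 (mod 79), thus 16(a − b) ≡ 0 (mod 79).
Since gcd(16, 79) = 1, 16 is invertible modulo 79, so a − b ≡ 0 (mod 79), i.e. a = b.
We now compute 16⁻¹ mod 79 explicitly. Euclid's algorithm: 79 = 4·16 + 15, 16 = 1·15 + 1; back-substituting gives 1 = 5·16 − 1·79, so 16⁻¹ ≡ 5 (mod 79).
For any y ∈ ℤ_{79}, x = 5(y − 37) mod 79 satisfies h(x) = 16·5(y − 37) + 37 ≡ y (since 16·5 ≡ 1 mod 79). So every y has a preimage.
Hence h is bijective.
Since h is bijective, we find h⁻¹(29): we need 16x ≡ 29 − 37 ≡ 71 (mod 79). Using 16⁻¹ = 5: x ≡ 5·71 = 355 = 4·79 + 39, so x = 39.
Check: h(39) = 16·39 + 37 = 661 = 8·79 + 29 ≡ 29 (mod 79).

39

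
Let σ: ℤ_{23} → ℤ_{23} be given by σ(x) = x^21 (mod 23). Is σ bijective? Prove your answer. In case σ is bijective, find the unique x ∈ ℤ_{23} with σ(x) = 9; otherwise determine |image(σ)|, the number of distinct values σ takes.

Since 23 is prime, the nonzero elements of ℤ_{23} form a cyclic group of order 22.
As gcd(21, 22) = 1, raising to the 21st power is a bijection on this group: if s^21 ≡ t^21 then (st^{−1})^21 = 1, and the only element of order dividing gcd(21, 22) = 1 is 1, so s = t.
With σ(0) = 0 this makes σ injective on all of ℤ_{23}, hence bijective (finite equal-size domain and codomain). In particular σ is bijective.
Since σ is bijective, we find the preimage of 9. The inverse of x ↦ x^21 on (ℤ_{23})^× is x ↦ x^21, because 21·21 = 441 = 20·22 + 1 ≡ 1 (mod 22) and x^{22} = 1 for x ≠ 0 (Fermat). So σ⁻¹(9) = 9^21 mod 23.
Repeated squaring mod 23: 9^1 ≡ 9, 9^2 ≡ 9² = 81 ≡ 12, 9^4 ≡ 12² = 144 ≡ 6, 9^8 ≡ 6² = 36 ≡ 13, 9^16 ≡ 13² = 169 ≡ 8. Since 21 = 16 + 4 + 1, 9^21 ≡ 8·6·9: 8·6 = 48 ≡ 2, then 2·9 = 18. So 9^21 ≡ 18 (mod 23).
Hence σ⁻¹(9) = 18.

18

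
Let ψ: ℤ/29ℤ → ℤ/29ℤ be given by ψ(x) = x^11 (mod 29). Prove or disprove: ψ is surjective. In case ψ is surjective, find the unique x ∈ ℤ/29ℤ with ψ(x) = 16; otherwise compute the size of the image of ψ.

24

Since 29 is prime, the nonzero elements of ℤ/29ℤ form a cyclic group of order 28.
As gcd(11, 28) = 1, raising to the 11th power is a bijection on this group: if a^11 ≡ b^11 then (ab^{−1})^11 = 1, and the only element of order dividing gcd(11, 28) = 1 is 1, so a = b.
With ψ(0) = 0 this makes ψ injective on all of ℤ/29ℤ, hence bijective (finite equal-size domain and codomain). In particular ψ is surjective.
Since ψ is surjective, we find the preimage of 16. The inverse of x ↦ x^11 on (ℤ/29ℤ)^× is x ↦ x^23, because 11·23 = 253 = 9·28 + 1 ≡ 1 (mod 28) and x^{28} = 1 for x ≠ 0 (Fermat). So ψ⁻¹(16) = 16^23 mod 29.
Repeated squaring mod 29: 16^1 ≡ 16, 16^2 ≡ 16² = 256 ≡ 24, 16^4 ≡ 24² = 576 ≡ 25, 16^8 ≡ 25² = 625 ≡ 16, 16^16 ≡ 16² = 256 ≡ 24. Since 23 = 16 + 4 + 2 + 1, 16^23 ≡ 24·25·24·16: 24·25 = 600 ≡ 20, then 20·24 = 480 ≡ 16, then 16·16 = 256 ≡ 24. So 16^23 ≡ 24 (mod 29).
Hence ψ⁻¹(16) = 24.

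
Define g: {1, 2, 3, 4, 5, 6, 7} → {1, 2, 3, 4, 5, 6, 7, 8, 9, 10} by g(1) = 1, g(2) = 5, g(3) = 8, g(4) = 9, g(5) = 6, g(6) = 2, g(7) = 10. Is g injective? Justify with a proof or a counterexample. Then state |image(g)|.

The values g(1), …, g(7) are 1, 5, 8, 9, 6, 2, 10 — all distinct.
So g(s) = g(t) only when s = t, and g is injective.
The image of g is {1, 2, 5, 6, 8, 9, 10}, which has 7 elements.

7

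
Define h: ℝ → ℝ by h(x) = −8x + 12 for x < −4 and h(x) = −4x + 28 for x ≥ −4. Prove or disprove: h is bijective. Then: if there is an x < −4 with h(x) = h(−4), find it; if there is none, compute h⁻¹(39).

-11/4

Both pieces are strictly decreasing (slopes −8 and −4), so each is injective on its own interval.
The left piece maps (−∞, −4) onto (44, ∞); the right piece maps [−4, ∞) onto (−∞, 44].
Since 44 = 44, the images partition ℝ: h is injective and surjective, hence bijective.
Because the two images are disjoint, no x < −4 has h(x) = h(−4), so we compute h⁻¹(39): 39 lies in (−∞, 44], so solve −4x + 28 = 39: x = (39 − 28)/(−4) = −11/4.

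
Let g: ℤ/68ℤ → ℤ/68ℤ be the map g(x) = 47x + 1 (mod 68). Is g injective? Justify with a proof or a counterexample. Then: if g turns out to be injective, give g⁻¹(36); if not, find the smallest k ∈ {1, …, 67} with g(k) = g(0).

Suppose g(x_1) = g(x_2) in ℤ/68ℤ. Then 47x_1 + 1 ≡ 47x_2 + 1 (mod 68), thus 47(x_1 − x_2) ≡ 0 (mod 68).
Since gcd(47, 68) = 1, 47 is invertible modulo 68, so x_1 − x_2 ≡ 0 (mod 68), i.e. x_1 = x_2.
Therefore g is injective.
We now compute 47⁻¹ mod 68 explicitly. Euclid's algorithm: 68 = 1·47 + 21, 47 = 2·21 + 5, 21 = 4·5 + 1; back-substituting gives 1 = 55·47 − 38·68, so 47⁻¹ ≡ 55 (mod 68).
Since g is injective, we find g⁻¹(36): we need 47x ≡ 36 − 1 ≡ 35 (mod 68). Using 47⁻¹ = 55: x ≡ 55·35 = 1925 = 28·68 + 21, so x = 21.
Check: g(21) = 47·21 + 1 = 988 = 14·68 + 36 ≡ 36 (mod 68).

21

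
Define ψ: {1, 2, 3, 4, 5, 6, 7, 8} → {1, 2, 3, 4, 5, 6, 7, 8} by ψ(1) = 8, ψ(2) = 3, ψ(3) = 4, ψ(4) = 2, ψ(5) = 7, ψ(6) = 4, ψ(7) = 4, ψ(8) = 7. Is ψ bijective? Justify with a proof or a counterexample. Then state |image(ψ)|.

ψ(3) = 4 = ψ(6) with 3 ≠ 6, so ψ is not injective, hence not bijective.
The image of ψ is {2, 3, 4, 7, 8}, which has 5 elements.

5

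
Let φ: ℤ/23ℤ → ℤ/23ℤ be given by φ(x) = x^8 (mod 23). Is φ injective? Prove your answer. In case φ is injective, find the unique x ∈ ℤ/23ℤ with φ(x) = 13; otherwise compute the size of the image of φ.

12

φ(11): Repeated squaring mod 23: 11^1 ≡ 11, 11^2 ≡ 11² = 121 ≡ 6, 11^4 ≡ 6² = 36 ≡ 13, 11^8 ≡ 13² = 169 ≡ 8. So 11^8 ≡ 8 (mod 23).
φ(12): Repeated squaring mod 23: 12^1 ≡ 12, 12^2 ≡ 12² = 144 ≡ 6, 12^4 ≡ 6² = 36 ≡ 13, 12^8 ≡ 13² = 169 ≡ 8. So 12^8 ≡ 8 (mod 23).
So φ(11) = φ(12) = 8 while 11 ≠ 12, thus φ is not injective.
Since φ is not injective, we determine |image(φ)|. Computing x^8 mod 23 for each x (by repeated squaring, reducing mod 23 at every step), the values φ(0), φ(1), …, φ(22) are: 0, 1, 3, 6, 9, 16, 18, 12, 4, 13, 2, 8, 8, 2, 13, 4, 12, 18, 16, 9, 6, 3, 1.
The distinct values are {0, 1, 2, 3, 4, 6, 8, 9, 12, 13, 16, 18}; there are 12 of them.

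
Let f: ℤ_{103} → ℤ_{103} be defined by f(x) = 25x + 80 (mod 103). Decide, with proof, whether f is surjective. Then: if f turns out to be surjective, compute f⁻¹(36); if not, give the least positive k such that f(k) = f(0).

93

Recall: surjectivity means every element of the codomain has a preimage under f.
Since gcd(25, 103) = 1, 25 is invertible modulo 103. Euclid's algorithm: 103 = 4·25 + 3, 25 = 8·3 + 1; back-substituting gives 1 = 33·25 − 8·103, so 25⁻¹ ≡ 33 (mod 103).
Then y ↦ 33(y − 80) is a two-sided inverse to f, so every y ∈ ℤ_{103} has a preimage.
Thus f is surjective.
Since f is surjective, we compute f⁻¹(36): solve 25x + 80 ≡ 36 (mod 103), i.e. 25x ≡ 59 (mod 103).
Multiplying by 25⁻¹ = 33 gives x ≡ 33·59 = 1947 = 18·103 + 93 ≡ 93 (mod 103).
Check: f(93) = 25·93 + 80 = 2405 = 23·103 + 36 ≡ 36 (mod 103).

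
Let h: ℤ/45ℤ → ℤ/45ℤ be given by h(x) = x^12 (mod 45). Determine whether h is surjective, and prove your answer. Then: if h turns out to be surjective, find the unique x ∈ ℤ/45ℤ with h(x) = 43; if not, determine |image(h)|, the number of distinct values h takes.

4

h(1) = 1^12 = 1.
h(2): Repeated squaring mod 45: 2^1 ≡ 2, 2^2 ≡ 2² = 4, 2^4 ≡ 4² = 16, 2^8 ≡ 16² = 256 ≡ 31. Since 12 = 8 + 4, 2^12 ≡ 31·16: 31·16 = 496 ≡ 1. So 2^12 ≡ 1 (mod 45).
So h(1) = h(2) = 1 while 1 ≠ 2, therefore h is not injective.
A non-injective map from the 45-element set ℤ/45ℤ to itself takes at most 44 distinct values, so it cannot be surjective. So h is not surjective.
Since h is not surjective, we determine |image(h)|. Computing x^12 mod 45 for each x (by repeated squaring, reducing mod 45 at every step), the values h(0), h(1), …, h(44) are: 0, 1, 1, 36, 1, 10, 36, 1, 1, 36, 10, 1, 36, 1, 1, 0, 1, 1, 36, 1, 10, 36, 1, 1, 36, 10, 1, 36, 1, 1, 0, 1, 1, 36, 1, 10, 36, 1, 1, 36, 10, 1, 36, 1, 1.
The distinct values are {0, 1, 10, 36}; there are 4 of them.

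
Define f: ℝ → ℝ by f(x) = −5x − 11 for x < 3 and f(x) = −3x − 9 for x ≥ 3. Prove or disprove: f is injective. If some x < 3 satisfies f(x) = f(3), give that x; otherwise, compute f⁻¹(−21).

Both pieces are strictly decreasing (slopes −5 and −3), so each is injective on its own interval.
The left piece maps (−∞, 3) onto (−26, ∞); the right piece maps [3, ∞) onto (−∞, −18].
These images overlap. In particular f(3) = −18 (right piece), and solving −5x − 11 = −18 on the left piece gives x = 7/5 < 3.
So f(7/5) = f(3) with 7/5 ≠ 3, and f is not injective. This x = 7/5 is the requested value below 3.

7/5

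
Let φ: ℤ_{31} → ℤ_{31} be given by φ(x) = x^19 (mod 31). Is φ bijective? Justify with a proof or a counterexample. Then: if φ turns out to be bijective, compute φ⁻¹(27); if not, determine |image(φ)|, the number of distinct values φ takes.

Since 31 is prime, the nonzero elements of ℤ_{31} form a cyclic group of order 30.
As gcd(19, 30) = 1, raising to the 19th power is a bijection on this group: if x_1^19 ≡ x_2^19 then (x_1x_2^{−1})^19 = 1, and the only element of order dividing gcd(19, 30) = 1 is 1, so x_1 = x_2.
With φ(0) = 0 this makes φ injective on all of ℤ_{31}, hence bijective (finite equal-size domain and codomain). In particular φ is bijective.
Since φ is bijective, we find the preimage of 27. The inverse of x ↦ x^19 on (ℤ_{31})^× is x ↦ x^19, because 19·19 = 361 = 12·30 + 1 ≡ 1 (mod 30) and x^{30} = 1 for x ≠ 0 (Fermat). So φ⁻¹(27) = 27^19 mod 31.
Repeated squaring mod 31: 27^1 ≡ 27, 27^2 ≡ 27² = 729 ≡ 16, 27^4 ≡ 16² = 256 ≡ 8, 27^8 ≡ 8² = 64 ≡ 2, 27^16 ≡ 2² = 4. Since 19 = 16 + 2 + 1, 27^19 ≡ 4·16·27: 4·16 = 64 ≡ 2, then 2·27 = 54 ≡ 23. So 27^19 ≡ 23 (mod 31).
Hence φ⁻¹(27) = 23.

23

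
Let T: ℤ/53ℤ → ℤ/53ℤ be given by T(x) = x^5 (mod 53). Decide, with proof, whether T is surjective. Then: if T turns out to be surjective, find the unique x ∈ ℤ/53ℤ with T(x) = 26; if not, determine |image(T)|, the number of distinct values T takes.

32

Since 53 is prime, the nonzero elements of ℤ/53ℤ form a cyclic group of order 52.
As gcd(5, 52) = 1, raising to the 5th power is a bijection on this group: if s^5 ≡ t^5 then (st^{−1})^5 = 1, and the only element of order dividing gcd(5, 52) = 1 is 1, so s = t.
With T(0) = 0 this makes T injective on all of ℤ/53ℤ, hence bijective (finite equal-size domain and codomain). In particular T is surjective.
Since T is surjective, we find the preimage of 26. The inverse of x ↦ x^5 on (ℤ/53ℤ)^× is x ↦ x^21, because 5·21 = 105 = 2·52 + 1 ≡ 1 (mod 52) and x^{52} = 1 for x ≠ 0 (Fermat). So T⁻¹(26) = 26^21 mod 53.
Repeated squaring mod 53: 26^1 ≡ 26, 26^2 ≡ 26² = 676 ≡ 40, 26^4 ≡ 40² = 1600 ≡ 10, 26^8 ≡ 10² = 100 ≡ 47, 26^16 ≡ 47² = 2209 ≡ 36. Since 21 = 16 + 4 + 1, 26^21 ≡ 36·10·26: 36·10 = 360 ≡ 42, then 42·26 = 1092 ≡ 32. So 26^21 ≡ 32 (mod 53).
Hence T⁻¹(26) = 32.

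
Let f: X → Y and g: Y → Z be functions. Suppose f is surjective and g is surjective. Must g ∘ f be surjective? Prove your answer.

Let c ∈ Z. Since g is surjective, there is b ∈ Y with g(b) = c. Since f is surjective, there is a ∈ X with f(a) = b.
Then (g ∘ f)(a) = g(b) = c. So g ∘ f is surjective.

surjective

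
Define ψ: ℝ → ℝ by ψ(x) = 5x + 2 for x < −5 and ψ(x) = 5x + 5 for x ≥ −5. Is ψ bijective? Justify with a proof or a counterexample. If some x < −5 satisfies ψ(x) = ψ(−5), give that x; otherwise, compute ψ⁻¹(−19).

-24/5

Both pieces are strictly increasing (slopes 5 and 5), so each is injective on its own interval.
The left piece maps (−∞, −5) onto (−∞, −23); the right piece maps [−5, ∞) onto [−20, ∞).
The images leave a gap (−23 has no preimage), so ψ is not surjective, hence not bijective.
Because the two images are disjoint, no x < −5 has ψ(x) = ψ(−5), so we compute ψ⁻¹(−19): −19 lies in [−20, ∞), so solve 5x + 5 = −19: x = (−19 − 5)/5 = −24/5.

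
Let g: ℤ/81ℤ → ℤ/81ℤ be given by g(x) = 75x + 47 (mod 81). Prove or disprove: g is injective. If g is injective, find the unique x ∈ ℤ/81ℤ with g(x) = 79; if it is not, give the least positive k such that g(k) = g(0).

We have gcd(75, 81) = 3 > 1. Taking x_1 = 0 and x_2 = 27: g(0) = 47 and g(27) = 75·27 + 47 = 2072 ≡ 47 (mod 81).
So g(0) = g(27) while 0 ≠ 27, thus g is not injective.
Since g is not injective, we find the least positive k with g(k) = g(0): this means 75k ≡ 0 (mod 81), i.e. 81 ∣ 75k. Since gcd(75, 81) = 3, dividing through by 3 this holds exactly when 27 ∣ 25k, and as gcd(25, 27) = 1, exactly when 27 ∣ k.
The smallest positive such k is 27.

27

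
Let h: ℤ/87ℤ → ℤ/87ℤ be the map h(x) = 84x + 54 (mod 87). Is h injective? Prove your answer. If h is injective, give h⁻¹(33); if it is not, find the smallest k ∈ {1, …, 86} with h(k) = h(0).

29

Recall that h is injective if h(s) = h(t) implies s = t.
We have gcd(84, 87) = 3 > 1. Taking s = 0 and t = 29: h(0) = 54 and h(29) = 84·29 + 54 = 2490 ≡ 54 (mod 87).
So h(0) = h(29) while 0 ≠ 29, therefore h is not injective.
Since h is not injective, we find the least positive k with h(k) = h(0): this means 84k ≡ 0 (mod 87), i.e. 87 ∣ 84k. Since gcd(84, 87) = 3, dividing through by 3 this holds exactly when 29 ∣ 28k, and as gcd(28, 29) = 1, exactly when 29 ∣ k.
The smallest positive such k is 29.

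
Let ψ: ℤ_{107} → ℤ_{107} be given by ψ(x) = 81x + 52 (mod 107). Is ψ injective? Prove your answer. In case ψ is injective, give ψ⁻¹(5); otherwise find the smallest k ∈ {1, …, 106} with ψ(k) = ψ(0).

80

Recall that injectivity means: for all u, v in the domain, ψ(u) = ψ(v) implies u = v.
Suppose ψ(u) = ψ(v) in ℤ_{107}. Then 81u + 52 ≡ 81v + 52 (mod 107), hence 81(u − v) ≡ 0 (mod 107).
Since gcd(81, 107) = 1, 81 is invertible modulo 107, so u − v ≡ 0 (mod 107), i.e. u = v.
So ψ is injective.
We now compute 81⁻¹ mod 107 explicitly. Euclid's algorithm: 107 = 1·81 + 26, 81 = 3·26 + 3, 26 = 8·3 + 2, 3 = 1·2 + 1; back-substituting gives 1 = 37·81 − 28·107, so 81⁻¹ ≡ 37 (mod 107).
Since ψ is injective, we find ψ⁻¹(5): we need 81x ≡ 5 − 52 ≡ 60 (mod 107). Using 81⁻¹ = 37: x ≡ 37·60 = 2220 = 20·107 + 80, so x = 80.
Check: ψ(80) = 81·80 + 52 = 6532 = 61·107 + 5 ≡ 5 (mod 107).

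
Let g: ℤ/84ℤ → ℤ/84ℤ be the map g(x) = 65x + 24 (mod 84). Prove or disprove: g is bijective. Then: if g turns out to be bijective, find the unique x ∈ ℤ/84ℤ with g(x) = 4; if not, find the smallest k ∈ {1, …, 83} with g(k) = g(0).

Suppose g(u) = g(v) in ℤ/84ℤ. Then 65u + 24 ≡ 65v + 24 (mod 84), thus 65(u − v) ≡ 0 (mod 84).
Since gcd(65, 84) = 1, 65 is invertible modulo 84, so u − v ≡ 0 (mod 84), i.e. u = v.
We now compute 65⁻¹ mod 84 explicitly. Euclid's algorithm: 84 = 1·65 + 19, 65 = 3·19 + 8, 19 = 2·8 + 3, 8 = 2·3 + 2, 3 = 1·2 + 1; back-substituting gives 1 = 53·65 − 41·84, so 65⁻¹ ≡ 53 (mod 84).
Then y ↦ 53(y − 24) is a two-sided inverse to g, so every y ∈ ℤ/84ℤ has a preimage.
Thus g is bijective.
Since g is bijective, we compute g⁻¹(4): solve 65x + 24 ≡ 4 (mod 84), i.e. 65x ≡ 64 (mod 84).
Multiplying by 65⁻¹ = 53 gives x ≡ 53·64 = 3392 = 40·84 + 32 ≡ 32 (mod 84).
Check: g(32) = 65·32 + 24 = 2104 = 25·84 + 4 ≡ 4 (mod 84).

32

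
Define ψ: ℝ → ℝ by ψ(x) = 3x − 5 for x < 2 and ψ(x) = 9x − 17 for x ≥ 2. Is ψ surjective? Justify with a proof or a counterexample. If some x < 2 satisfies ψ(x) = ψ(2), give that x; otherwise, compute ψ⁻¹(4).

7/3

Both pieces are strictly increasing (slopes 3 and 9), so each is injective on its own interval.
The left piece maps (−∞, 2) onto (−∞, 1); the right piece maps [2, ∞) onto [1, ∞).
These images together cover ℝ, so ψ is surjective.
Because the two images are disjoint, no x < 2 has ψ(x) = ψ(2), so we compute ψ⁻¹(4): 4 lies in [1, ∞), so solve 9x − 17 = 4: x = (4 + 17)/9 = 7/3.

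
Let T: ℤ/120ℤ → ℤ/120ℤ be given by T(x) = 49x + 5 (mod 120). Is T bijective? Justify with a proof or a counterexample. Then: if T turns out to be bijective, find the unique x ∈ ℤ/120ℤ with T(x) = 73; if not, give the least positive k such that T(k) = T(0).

Suppose T(u) = T(v) in ℤ/120ℤ. Then 49u + 5 ≡ 49v + 5 (mod 120), therefore 49(u − v) ≡ 0 (mod 120).
Since gcd(49, 120) = 1, 49 is invertible modulo 120, thus u − v ≡ 0 (mod 120), i.e. u = v.
We now compute 49⁻¹ mod 120 explicitly. Euclid's algorithm: 120 = 2·49 + 22, 49 = 2·22 + 5, 22 = 4·5 + 2, 5 = 2·2 + 1; back-substituting gives 1 = 49·49 − 20·120, so 49⁻¹ ≡ 49 (mod 120).
For any y ∈ ℤ/120ℤ, x = 49(y − 5) mod 120 satisfies T(x) = 49·49(y − 5) + 5 ≡ y (since 49·49 ≡ 1 mod 120). So every y has a preimage.
Hence T is bijective.
Since T is bijective, we compute T⁻¹(73): solve 49x + 5 ≡ 73 (mod 120), i.e. 49x ≡ 68 (mod 120).
Multiplying by 49⁻¹ = 49 gives x ≡ 49·68 = 3332 = 27·120 + 92 ≡ 92 (mod 120).
Check: T(92) = 49·92 + 5 = 4513 = 37·120 + 73 ≡ 73 (mod 120).

92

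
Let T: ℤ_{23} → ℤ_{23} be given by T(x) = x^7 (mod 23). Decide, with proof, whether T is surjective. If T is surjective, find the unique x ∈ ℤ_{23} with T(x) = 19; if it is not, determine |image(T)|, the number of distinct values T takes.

14

Since 23 is prime, the nonzero elements of ℤ_{23} form a cyclic group of order 22.
As gcd(7, 22) = 1, raising to the 7th power is a bijection on this group: if x_1^7 ≡ x_2^7 then (x_1x_2^{−1})^7 = 1, and the only element of order dividing gcd(7, 22) = 1 is 1, so x_1 = x_2.
With T(0) = 0 this makes T injective on all of ℤ_{23}, hence bijective (finite equal-size domain and codomain). In particular T is surjective.
Since T is surjective, we find the preimage of 19. The inverse of x ↦ x^7 on (ℤ_{23})^× is x ↦ x^19, because 7·19 = 133 = 6·22 + 1 ≡ 1 (mod 22) and x^{22} = 1 for x ≠ 0 (Fermat). So T⁻¹(19) = 19^19 mod 23.
Repeated squaring mod 23: 19^1 ≡ 19, 19^2 ≡ 19² = 361 ≡ 16, 19^4 ≡ 16² = 256 ≡ 3, 19^8 ≡ 3² = 9, 19^16 ≡ 9² = 81 ≡ 12. Since 19 = 16 + 2 + 1, 19^19 ≡ 12·16·19: 12·16 = 192 ≡ 8, then 8·19 = 152 ≡ 14. So 19^19 ≡ 14 (mod 23).
Hence T⁻¹(19) = 14.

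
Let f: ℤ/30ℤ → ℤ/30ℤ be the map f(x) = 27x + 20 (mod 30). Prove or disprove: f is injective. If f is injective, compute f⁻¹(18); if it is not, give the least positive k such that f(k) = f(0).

We have gcd(27, 30) = 3 > 1. Taking a = 0 and b = 10: f(0) = 20 and f(10) = 27·10 + 20 = 290 ≡ 20 (mod 30).
So f(0) = f(10) while 0 ≠ 10, hence f is not injective.
Since f is not injective, we find the least positive k with f(k) = f(0): this means 27k ≡ 0 (mod 30), i.e. 30 ∣ 27k. Since gcd(27, 30) = 3, dividing through by 3 this holds exactly when 10 ∣ 9k, and as gcd(9, 10) = 1, exactly when 10 ∣ k.
The smallest positive such k is 10.

10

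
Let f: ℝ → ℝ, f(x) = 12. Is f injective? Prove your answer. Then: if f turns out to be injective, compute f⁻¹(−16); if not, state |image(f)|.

1

Recall that f is injective if f(u) = f(v) implies u = v.
f(0) = 12 = f(1) with 0 ≠ 1, so f is not injective.
Since f is not injective, we state |image(f)|: the image of f is {12}, which has 1 element.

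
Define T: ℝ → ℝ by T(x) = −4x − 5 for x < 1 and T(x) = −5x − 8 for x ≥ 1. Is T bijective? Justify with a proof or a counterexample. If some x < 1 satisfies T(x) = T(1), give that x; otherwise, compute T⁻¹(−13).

1

Both pieces are strictly decreasing (slopes −4 and −5), so each is injective on its own interval.
The left piece maps (−∞, 1) onto (−9, ∞); the right piece maps [1, ∞) onto (−∞, −13].
The images leave a gap (−9 has no preimage), so T is not surjective, hence not bijective.
Because the two images are disjoint, no x < 1 has T(x) = T(1), so we compute T⁻¹(−13): −13 lies in (−∞, −13], so solve −5x − 8 = −13: x = (−13 + 8)/(−5) = 1.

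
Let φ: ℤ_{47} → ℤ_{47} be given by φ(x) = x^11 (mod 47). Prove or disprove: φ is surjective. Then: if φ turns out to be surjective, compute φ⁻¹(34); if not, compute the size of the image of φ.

42

Since 47 is prime, the nonzero elements of ℤ_{47} form a cyclic group of order 46.
As gcd(11, 46) = 1, raising to the 11th power is a bijection on this group: if u^11 ≡ v^11 then (uv^{−1})^11 = 1, and the only element of order dividing gcd(11, 46) = 1 is 1, so u = v.
With φ(0) = 0 this makes φ injective on all of ℤ_{47}, hence bijective (finite equal-size domain and codomain). In particular φ is surjective.
Since φ is surjective, we find the preimage of 34. The inverse of x ↦ x^11 on (ℤ_{47})^× is x ↦ x^21, because 11·21 = 231 = 5·46 + 1 ≡ 1 (mod 46) and x^{46} = 1 for x ≠ 0 (Fermat). So φ⁻¹(34) = 34^21 mod 47.
Repeated squaring mod 47: 34^1 ≡ 34, 34^2 ≡ 34² = 1156 ≡ 28, 34^4 ≡ 28² = 784 ≡ 32, 34^8 ≡ 32² = 1024 ≡ 37, 34^16 ≡ 37² = 1369 ≡ 6. Since 21 = 16 + 4 + 1, 34^21 ≡ 6·32·34: 6·32 = 192 ≡ 4, then 4·34 = 136 ≡ 42. So 34^21 ≡ 42 (mod 47).
Hence φ⁻¹(34) = 42.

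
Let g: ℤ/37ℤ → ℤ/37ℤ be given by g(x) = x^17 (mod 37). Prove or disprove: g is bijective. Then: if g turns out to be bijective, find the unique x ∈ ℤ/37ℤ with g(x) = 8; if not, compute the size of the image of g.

23

Since 37 is prime, the nonzero elements of ℤ/37ℤ form a cyclic group of order 36.
As gcd(17, 36) = 1, raising to the 17th power is a bijection on this group: if u^17 ≡ v^17 then (uv^{−1})^17 = 1, and the only element of order dividing gcd(17, 36) = 1 is 1, so u = v.
With g(0) = 0 this makes g injective on all of ℤ/37ℤ, hence bijective (finite equal-size domain and codomain). In particular g is bijective.
Since g is bijective, we find the preimage of 8. The inverse of x ↦ x^17 on (ℤ/37ℤ)^× is x ↦ x^17, because 17·17 = 289 = 8·36 + 1 ≡ 1 (mod 36) and x^{36} = 1 for x ≠ 0 (Fermat). So g⁻¹(8) = 8^17 mod 37.
Repeated squaring mod 37: 8^1 ≡ 8, 8^2 ≡ 8² = 64 ≡ 27, 8^4 ≡ 27² = 729 ≡ 26, 8^8 ≡ 26² = 676 ≡ 10, 8^16 ≡ 10² = 100 ≡ 26. Since 17 = 16 + 1, 8^17 ≡ 26·8: 26·8 = 208 ≡ 23. So 8^17 ≡ 23 (mod 37).
Hence g⁻¹(8) = 23.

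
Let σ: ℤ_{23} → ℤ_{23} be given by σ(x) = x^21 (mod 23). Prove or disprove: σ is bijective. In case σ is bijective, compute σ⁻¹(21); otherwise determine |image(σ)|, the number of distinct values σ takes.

Since 23 is prime, the nonzero elements of ℤ_{23} form a cyclic group of order 22.
As gcd(21, 22) = 1, raising to the 21st power is a bijection on this group: if s^21 ≡ t^21 then (st^{−1})^21 = 1, and the only element of order dividing gcd(21, 22) = 1 is 1, so s = t.
With σ(0) = 0 this makes σ injective on all of ℤ_{23}, hence bijective (finite equal-size domain and codomain). In particular σ is bijective.
Since σ is bijective, we find the preimage of 21. The inverse of x ↦ x^21 on (ℤ_{23})^× is x ↦ x^21, because 21·21 = 441 = 20·22 + 1 ≡ 1 (mod 22) and x^{22} = 1 for x ≠ 0 (Fermat). So σ⁻¹(21) = 21^21 mod 23.
Repeated squaring mod 23: 21^1 ≡ 21, 21^2 ≡ 21² = 441 ≡ 4, 21^4 ≡ 4² = 16, 21^8 ≡ 16² = 256 ≡ 3, 21^16 ≡ 3² = 9. Since 21 = 16 + 4 + 1, 21^21 ≡ 9·16·21: 9·16 = 144 ≡ 6, then 6·21 = 126 ≡ 11. So 21^21 ≡ 11 (mod 23).
Hence σ⁻¹(21) = 11.

11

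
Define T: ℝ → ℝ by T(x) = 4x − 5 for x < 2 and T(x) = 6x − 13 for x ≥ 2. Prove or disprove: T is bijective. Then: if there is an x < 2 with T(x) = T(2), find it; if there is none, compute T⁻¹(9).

Both pieces are strictly increasing (slopes 4 and 6), so each is injective on its own interval.
The left piece maps (−∞, 2) onto (−∞, 3); the right piece maps [2, ∞) onto [−1, ∞).
These images overlap. In particular T(2) = −1 (right piece), and solving 4x − 5 = −1 on the left piece gives x = 1 < 2.
So T(1) = T(2) with 1 ≠ 2, and T is not injective, hence not bijective. This x = 1 is the requested value below 2.

1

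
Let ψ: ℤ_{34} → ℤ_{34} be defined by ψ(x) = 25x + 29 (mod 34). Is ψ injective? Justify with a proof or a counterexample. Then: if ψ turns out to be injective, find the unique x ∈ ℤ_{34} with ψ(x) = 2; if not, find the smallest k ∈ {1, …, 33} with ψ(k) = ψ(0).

Suppose ψ(a) = ψ(b) in ℤ_{34}. Then 25a + 29 ≡ 25b + 29 (mod 34), thus 25(a − b) ≡ 0 (mod 34).
Since gcd(25, 34) = 1, 25 is invertible modulo 34, so a − b ≡ 0 (mod 34), i.e. a = b.
Therefore ψ is injective.
We now compute 25⁻¹ mod 34 explicitly. Euclid's algorithm: 34 = 1·25 + 9, 25 = 2·9 + 7, 9 = 1·7 + 2, 7 = 3·2 + 1; back-substituting gives 1 = 15·25 − 11·34, so 25⁻¹ ≡ 15 (mod 34).
Since ψ is injective, we find ψ⁻¹(2): we need 25x ≡ 2 − 29 ≡ 7 (mod 34). Using 25⁻¹ = 15: x ≡ 15·7 = 105 = 3·34 + 3, so x = 3.
Check: ψ(3) = 25·3 + 29 = 104 = 3·34 + 2 ≡ 2 (mod 34).

3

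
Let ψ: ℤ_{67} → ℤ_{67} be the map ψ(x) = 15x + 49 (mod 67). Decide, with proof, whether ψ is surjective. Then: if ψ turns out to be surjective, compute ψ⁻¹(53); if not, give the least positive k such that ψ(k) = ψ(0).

Recall that surjectivity means every element of the codomain has a preimage under ψ.
Since gcd(15, 67) = 1, 15 is invertible modulo 67. Euclid's algorithm: 67 = 4·15 + 7, 15 = 2·7 + 1; back-substituting gives 1 = 9·15 − 2·67, so 15⁻¹ ≡ 9 (mod 67).
For any y ∈ ℤ_{67}, x = 9(y − 49) mod 67 satisfies ψ(x) = 15·9(y − 49) + 49 ≡ y (since 15·9 ≡ 1 mod 67). So every y has a preimage.
Thus ψ is surjective.
Since ψ is surjective, we compute ψ⁻¹(53): solve 15x + 49 ≡ 53 (mod 67), i.e. 15x ≡ 4 (mod 67).
Multiplying by 15⁻¹ = 9 gives x ≡ 9·4 = 36 ≡ 36 (mod 67).
Check: ψ(36) = 15·36 + 49 = 589 = 8·67 + 53 ≡ 53 (mod 67).

36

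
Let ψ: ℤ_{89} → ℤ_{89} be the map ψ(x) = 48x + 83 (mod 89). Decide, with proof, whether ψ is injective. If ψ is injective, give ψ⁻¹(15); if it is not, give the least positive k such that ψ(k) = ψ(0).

By definition, injectivity means: for all u, v in the domain, ψ(u) = ψ(v) implies u = v.
If ψ(u) = ψ(v), then 48u ≡ 48v (mod 89). Because gcd(48, 89) = 1, we may cancel 48 to get u ≡ v (mod 89).
Hence ψ is injective.
We now compute 48⁻¹ mod 89 explicitly. Euclid's algorithm: 89 = 1·48 + 41, 48 = 1·41 + 7, 41 = 5·7 + 6, 7 = 1·6 + 1; back-substituting gives 1 = 13·48 − 7·89, so 48⁻¹ ≡ 13 (mod 89).
Since ψ is injective, we compute ψ⁻¹(15): solve 48x + 83 ≡ 15 (mod 89), i.e. 48x ≡ 21 (mod 89).
Multiplying by 48⁻¹ = 13 gives x ≡ 13·21 = 273 = 3·89 + 6 ≡ 6 (mod 89).
Check: ψ(6) = 48·6 + 83 = 371 = 4·89 + 15 ≡ 15 (mod 89).

6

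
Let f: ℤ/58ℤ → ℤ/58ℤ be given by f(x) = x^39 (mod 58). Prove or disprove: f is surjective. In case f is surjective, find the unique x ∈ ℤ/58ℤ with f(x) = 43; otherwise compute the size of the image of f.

Computing x^39 mod 58 for each x (by repeated squaring, reducing mod 58 at every step), the values f(0), f(1), …, f(57) are: 0, 1, 18, 15, 34, 13, 38, 23, 32, 51, 2, 39, 46, 33, 8, 21, 54, 41, 48, 27, 36, 55, 6, 49, 16, 53, 14, 11, 28, 29, 30, 47, 44, 5, 42, 9, 52, 3, 22, 31, 10, 17, 4, 37, 50, 25, 12, 19, 56, 7, 26, 35, 20, 45, 24, 43, 40, 57.
Every element of ℤ/58ℤ appears exactly once in this list, so f is a bijection, and in particular surjective.
Since f is surjective, we read off the preimage of 43 from the same table: f(55) = 43, so f⁻¹(43) = 55.

55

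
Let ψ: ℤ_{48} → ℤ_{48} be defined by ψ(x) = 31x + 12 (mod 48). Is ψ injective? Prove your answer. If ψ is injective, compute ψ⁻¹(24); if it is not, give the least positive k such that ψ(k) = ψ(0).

36

Suppose ψ(s) = ψ(t) in ℤ_{48}. Then 31s + 12 ≡ 31t + 12 (mod 48), so 31(s − t) ≡ 0 (mod 48).
Since gcd(31, 48) = 1, 31 is invertible modulo 48, therefore s − t ≡ 0 (mod 48), i.e. s = t.
Thus ψ is injective.
We now compute 31⁻¹ mod 48 explicitly. Euclid's algorithm: 48 = 1·31 + 17, 31 = 1·17 + 14, 17 = 1·14 + 3, 14 = 4·3 + 2, 3 = 1·2 + 1; back-substituting gives 1 = 31·31 − 20·48, so 31⁻¹ ≡ 31 (mod 48).
Since ψ is injective, we find ψ⁻¹(24): we need 31x ≡ 24 − 12 ≡ 12 (mod 48). Using 31⁻¹ = 31: x ≡ 31·12 = 372 = 7·48 + 36, so x = 36.
Check: ψ(36) = 31·36 + 12 = 1128 = 23·48 + 24 ≡ 24 (mod 48).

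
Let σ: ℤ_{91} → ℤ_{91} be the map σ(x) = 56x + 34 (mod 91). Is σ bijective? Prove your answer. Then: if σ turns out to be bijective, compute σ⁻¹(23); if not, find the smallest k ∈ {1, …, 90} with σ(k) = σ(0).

Recall that injectivity means: for all u, v in the domain, σ(u) = σ(v) implies u = v.
We have gcd(56, 91) = 7 > 1. Taking u = 0 and v = 13: σ(0) = 34 and σ(13) = 56·13 + 34 = 762 ≡ 34 (mod 91).
So σ(0) = σ(13) while 0 ≠ 13, therefore σ is not injective, hence not bijective.
Since σ is not bijective, we find the least positive k with σ(k) = σ(0): this means 56k ≡ 0 (mod 91), i.e. 91 ∣ 56k. Since gcd(56, 91) = 7, dividing through by 7 this holds exactly when 13 ∣ 8k, and as gcd(8, 13) = 1, exactly when 13 ∣ k.
The smallest positive such k is 13.

13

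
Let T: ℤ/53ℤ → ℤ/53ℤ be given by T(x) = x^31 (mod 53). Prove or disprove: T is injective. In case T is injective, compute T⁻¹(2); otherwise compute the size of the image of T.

5

Since 53 is prime, the nonzero elements of ℤ/53ℤ form a cyclic group of order 52.
As gcd(31, 52) = 1, raising to the 31st power is a bijection on this group: if a^31 ≡ b^31 then (ab^{−1})^31 = 1, and the only element of order dividing gcd(31, 52) = 1 is 1, so a = b.
With T(0) = 0 this makes T injective on all of ℤ/53ℤ, hence bijective (finite equal-size domain and codomain). In particular T is injective.
Since T is injective, we find the preimage of 2. The inverse of x ↦ x^31 on (ℤ/53ℤ)^× is x ↦ x^47, because 31·47 = 1457 = 28·52 + 1 ≡ 1 (mod 52) and x^{52} = 1 for x ≠ 0 (Fermat). So T⁻¹(2) = 2^47 mod 53.
Repeated squaring mod 53: 2^1 ≡ 2, 2^2 ≡ 2² = 4, 2^4 ≡ 4² = 16, 2^8 ≡ 16² = 256 ≡ 44, 2^16 ≡ 44² = 1936 ≡ 28, 2^32 ≡ 28² = 784 ≡ 42. Since 47 = 32 + 8 + 4 + 2 + 1, 2^47 ≡ 42·44·16·4·2: 42·44 = 1848 ≡ 46, then 46·16 = 736 ≡ 47, then 47·4 = 188 ≡ 29, then 29·2 = 58 ≡ 5. So 2^47 ≡ 5 (mod 53).
Hence T⁻¹(2) = 5.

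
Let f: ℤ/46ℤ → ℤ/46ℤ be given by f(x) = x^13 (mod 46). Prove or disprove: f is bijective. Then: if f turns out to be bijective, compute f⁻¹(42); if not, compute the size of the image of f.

Computing x^13 mod 46 for each x (by repeated squaring, reducing mod 46 at every step), the values f(0), f(1), …, f(45) are: 0, 1, 4, 9, 16, 21, 36, 43, 18, 35, 38, 17, 6, 31, 34, 5, 26, 33, 2, 7, 14, 19, 22, 23, 24, 27, 32, 39, 44, 13, 20, 41, 12, 15, 40, 29, 8, 11, 28, 3, 10, 25, 30, 37, 42, 45.
Every element of ℤ/46ℤ appears exactly once in this list, so f is a bijection, and in particular bijective.
Since f is bijective, we read off the preimage of 42 from the same table: f(44) = 42, so f⁻¹(42) = 44.

44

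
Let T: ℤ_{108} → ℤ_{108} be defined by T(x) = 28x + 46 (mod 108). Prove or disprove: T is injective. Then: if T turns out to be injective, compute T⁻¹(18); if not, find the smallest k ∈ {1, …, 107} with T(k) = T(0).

We have gcd(28, 108) = 4 > 1. Taking u = 0 and v = 27: T(0) = 46 and T(27) = 28·27 + 46 = 802 ≡ 46 (mod 108).
So T(0) = T(27) while 0 ≠ 27, hence T is not injective.
Since T is not injective, we find the least positive k with T(k) = T(0): this means 28k ≡ 0 (mod 108), i.e. 108 ∣ 28k. Since gcd(28, 108) = 4, dividing through by 4 this holds exactly when 27 ∣ 7k, and as gcd(7, 27) = 1, exactly when 27 ∣ k.
The smallest positive such k is 27.

27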